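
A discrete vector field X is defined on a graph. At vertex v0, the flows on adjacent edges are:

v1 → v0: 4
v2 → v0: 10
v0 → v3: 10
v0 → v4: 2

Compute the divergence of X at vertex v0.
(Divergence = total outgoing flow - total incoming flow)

Divergence = sum of outgoing flows = (-4) + (-10) + 10 + 2 = -2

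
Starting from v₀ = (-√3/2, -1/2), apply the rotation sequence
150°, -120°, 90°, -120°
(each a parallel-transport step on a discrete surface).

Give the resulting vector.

Total rotation: 150° + (-120°) + 90° + (-120°) = 0°. Final vector: (-0.8660, -0.5000)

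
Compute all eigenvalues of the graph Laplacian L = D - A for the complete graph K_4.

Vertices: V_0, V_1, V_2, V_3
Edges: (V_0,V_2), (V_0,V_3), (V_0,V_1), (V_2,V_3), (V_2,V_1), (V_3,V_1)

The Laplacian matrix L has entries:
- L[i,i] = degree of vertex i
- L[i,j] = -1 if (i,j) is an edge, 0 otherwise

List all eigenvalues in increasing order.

For the complete graph K_n, L = nI − J (J = all-ones matrix). J has eigenvalues n (once, eigenvector 𝟙) and 0 (multiplicity n−1), so L has eigenvalues 0 (once) and n (multiplicity n−1). Here n = 4: eigenvalue 0 once and 4 with multiplicity 3.
Laplacian eigenvalues (increasing order): [0.0, 4.0, 4.0, 4.0]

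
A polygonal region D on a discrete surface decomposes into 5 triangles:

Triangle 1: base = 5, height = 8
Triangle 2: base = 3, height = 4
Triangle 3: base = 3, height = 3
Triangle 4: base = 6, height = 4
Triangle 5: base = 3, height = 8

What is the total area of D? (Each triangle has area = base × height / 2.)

(1/2)×5×8 + (1/2)×3×4 + (1/2)×3×3 + (1/2)×6×4 + (1/2)×3×8 = 54.5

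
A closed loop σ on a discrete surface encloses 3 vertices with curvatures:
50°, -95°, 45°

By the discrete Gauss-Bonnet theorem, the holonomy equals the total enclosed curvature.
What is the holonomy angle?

Holonomy = total enclosed curvature = 50° + (-95°) + 45° = 0°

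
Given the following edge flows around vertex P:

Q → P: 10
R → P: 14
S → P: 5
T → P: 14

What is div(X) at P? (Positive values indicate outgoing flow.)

Divergence = sum of outgoing flows = (-10) + (-14) + (-5) + (-14) = -43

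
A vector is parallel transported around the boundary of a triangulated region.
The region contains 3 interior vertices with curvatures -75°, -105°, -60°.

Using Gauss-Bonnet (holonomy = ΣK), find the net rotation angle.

Holonomy = total enclosed curvature = (-75°) + (-105°) + (-60°) = -240°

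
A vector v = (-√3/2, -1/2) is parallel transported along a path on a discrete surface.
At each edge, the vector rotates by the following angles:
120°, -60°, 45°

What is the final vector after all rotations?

Total rotation: 120° + (-60°) + 45° = 105°. Final vector: (0.7071, -0.7071)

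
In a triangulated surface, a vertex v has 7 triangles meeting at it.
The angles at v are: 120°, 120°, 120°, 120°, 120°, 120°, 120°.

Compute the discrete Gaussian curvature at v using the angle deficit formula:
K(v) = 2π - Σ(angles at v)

Sum of angles = 840°. K = 360° - 840° = -480°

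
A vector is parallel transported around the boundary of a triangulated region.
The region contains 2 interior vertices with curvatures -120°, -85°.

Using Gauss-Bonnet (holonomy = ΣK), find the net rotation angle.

Holonomy = total enclosed curvature = (-120°) + (-85°) = -205°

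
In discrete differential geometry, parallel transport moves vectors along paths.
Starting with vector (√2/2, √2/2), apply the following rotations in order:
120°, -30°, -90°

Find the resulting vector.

Total rotation: 120° + (-30°) + (-90°) = 0°. Final vector: (0.7071, 0.7071)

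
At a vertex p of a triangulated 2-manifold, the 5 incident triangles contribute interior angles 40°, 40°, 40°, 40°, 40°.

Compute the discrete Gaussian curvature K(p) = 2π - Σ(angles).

Sum of angles = 200°. K = 360° - 200° = 160°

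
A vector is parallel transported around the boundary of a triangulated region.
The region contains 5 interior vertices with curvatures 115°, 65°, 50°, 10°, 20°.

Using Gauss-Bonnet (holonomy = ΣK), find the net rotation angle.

Holonomy = total enclosed curvature = 115° + 65° + 50° + 10° + 20° = 260°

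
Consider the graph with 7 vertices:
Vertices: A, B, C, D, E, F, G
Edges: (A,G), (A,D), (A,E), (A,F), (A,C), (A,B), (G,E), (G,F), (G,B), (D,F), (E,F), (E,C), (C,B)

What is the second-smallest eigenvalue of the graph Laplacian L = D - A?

Degrees: deg(A) = 6, deg(B) = 3, deg(C) = 3, deg(D) = 2, deg(E) = 4, deg(F) = 4, deg(G) = 4.
L = D − A with rows/columns ordered (A, B, C, D, E, F, G):
  [ 6, -1, -1, -1, -1, -1, -1]
  [-1,  3, -1,  0,  0,  0, -1]
  [-1, -1,  3,  0, -1,  0,  0]
  [-1,  0,  0,  2,  0, -1,  0]
  [-1,  0, -1,  0,  4, -1, -1]
  [-1,  0,  0, -1, -1,  4, -1]
  [-1, -1,  0,  0, -1, -1,  4]
Characteristic polynomial: det(λI − L) = λ(λ² − 7λ + 9)(λ − 3)(λ² − 9λ + 19)(λ − 7).
Roots: λ = 0; (λ² − 7λ + 9) = 0 ⇒ λ = (7 ± √13)/2 ≈ 1.6972, 5.3028; (λ − 3) = 0 ⇒ λ = 3; (λ² − 9λ + 19) = 0 ⇒ λ = (9 ± √5)/2 ≈ 3.382, 5.618; (λ − 7) = 0 ⇒ λ = 7.
(Check: the roots sum (with multiplicity) to 26, matching trace L = Σdeg = 2·13 = 26.)
Laplacian eigenvalues: [0.0, 1.6972, 3.0, 3.382, 5.3028, 5.618, 7.0]. Algebraic connectivity (smallest non-zero eigenvalue) = 1.6972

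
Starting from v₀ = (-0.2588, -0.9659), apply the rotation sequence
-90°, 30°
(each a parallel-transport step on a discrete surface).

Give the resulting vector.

Total rotation: (-90°) + 30° = -60°. Final vector: (-0.9659, -0.2588)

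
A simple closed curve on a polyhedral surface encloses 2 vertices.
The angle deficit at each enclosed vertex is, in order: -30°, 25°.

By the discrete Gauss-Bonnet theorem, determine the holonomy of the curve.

Holonomy = total enclosed curvature = (-30°) + 25° = -5°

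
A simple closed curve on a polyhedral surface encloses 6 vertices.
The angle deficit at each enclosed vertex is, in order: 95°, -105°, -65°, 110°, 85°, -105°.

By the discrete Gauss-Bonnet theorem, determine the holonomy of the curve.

Holonomy = total enclosed curvature = 95° + (-105°) + (-65°) + 110° + 85° + (-105°) = 15°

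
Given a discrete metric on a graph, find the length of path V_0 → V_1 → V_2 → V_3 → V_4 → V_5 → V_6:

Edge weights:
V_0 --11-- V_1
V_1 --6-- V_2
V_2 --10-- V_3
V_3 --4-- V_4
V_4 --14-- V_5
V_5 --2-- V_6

Arc length = 11 + 6 + 10 + 4 + 14 + 2 = 47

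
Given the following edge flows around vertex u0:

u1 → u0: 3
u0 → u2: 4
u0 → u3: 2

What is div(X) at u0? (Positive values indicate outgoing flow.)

Divergence = sum of outgoing flows = (-3) + 4 + 2 = 3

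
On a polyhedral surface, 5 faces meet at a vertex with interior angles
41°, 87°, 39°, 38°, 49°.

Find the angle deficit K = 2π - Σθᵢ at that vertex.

Sum of angles = 254°. K = 360° - 254° = 106° = 53π/90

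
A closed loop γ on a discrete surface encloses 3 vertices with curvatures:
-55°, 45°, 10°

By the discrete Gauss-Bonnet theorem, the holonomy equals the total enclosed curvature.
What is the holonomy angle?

Holonomy = total enclosed curvature = (-55°) + 45° + 10° = 0°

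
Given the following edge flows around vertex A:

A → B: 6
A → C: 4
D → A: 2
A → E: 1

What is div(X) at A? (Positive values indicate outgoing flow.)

Divergence = sum of outgoing flows = 6 + 4 + (-2) + 1 = 9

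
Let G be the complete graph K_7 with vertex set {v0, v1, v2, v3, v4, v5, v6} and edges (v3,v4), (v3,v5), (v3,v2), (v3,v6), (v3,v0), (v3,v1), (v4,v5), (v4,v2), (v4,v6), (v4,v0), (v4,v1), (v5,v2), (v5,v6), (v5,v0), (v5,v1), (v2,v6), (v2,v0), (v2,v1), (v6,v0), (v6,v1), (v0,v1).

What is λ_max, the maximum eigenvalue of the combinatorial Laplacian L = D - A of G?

For the complete graph K_n, L = nI − J (J = all-ones matrix). J has eigenvalues n (once, eigenvector 𝟙) and 0 (multiplicity n−1), so L has eigenvalues 0 (once) and n (multiplicity n−1). Here n = 7: eigenvalue 0 once and 7 with multiplicity 6.
Laplacian eigenvalues: [0.0, 7.0, 7.0, 7.0, 7.0, 7.0, 7.0]. Largest eigenvalue (spectral radius) = 7.0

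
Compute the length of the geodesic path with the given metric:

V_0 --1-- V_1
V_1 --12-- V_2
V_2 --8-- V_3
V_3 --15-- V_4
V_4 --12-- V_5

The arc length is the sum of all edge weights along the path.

Arc length = 1 + 12 + 8 + 15 + 12 = 48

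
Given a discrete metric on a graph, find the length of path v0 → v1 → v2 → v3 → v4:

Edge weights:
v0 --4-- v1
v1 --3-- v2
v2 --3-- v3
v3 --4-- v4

Arc length = 4 + 3 + 3 + 4 = 14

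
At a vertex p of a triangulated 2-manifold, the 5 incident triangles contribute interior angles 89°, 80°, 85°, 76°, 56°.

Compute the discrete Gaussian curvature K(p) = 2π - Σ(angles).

Sum of angles = 386°. K = 360° - 386° = -26° = -13π/90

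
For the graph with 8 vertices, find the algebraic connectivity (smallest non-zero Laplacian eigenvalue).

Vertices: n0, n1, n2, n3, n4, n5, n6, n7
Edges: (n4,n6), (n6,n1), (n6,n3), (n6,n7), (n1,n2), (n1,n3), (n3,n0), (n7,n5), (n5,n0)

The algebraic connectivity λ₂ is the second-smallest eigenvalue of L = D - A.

Degrees: deg(n0) = 2, deg(n1) = 3, deg(n2) = 1, deg(n3) = 3, deg(n4) = 1, deg(n5) = 2, deg(n6) = 4, deg(n7) = 2.
L = D − A with rows/columns ordered (n0, n1, n2, n3, n4, n5, n6, n7):
  [ 2,  0,  0, -1,  0, -1,  0,  0]
  [ 0,  3, -1, -1,  0,  0, -1,  0]
  [ 0, -1,  1,  0,  0,  0,  0,  0]
  [-1, -1,  0,  3,  0,  0, -1,  0]
  [ 0,  0,  0,  0,  1,  0, -1,  0]
  [-1,  0,  0,  0,  0,  2,  0, -1]
  [ 0, -1,  0, -1, -1,  0,  4, -1]
  [ 0,  0,  0,  0,  0, -1, -1,  2]
Characteristic polynomial: det(λI − L) = λ(λ² − 4λ + 2)(λ² − 6λ + 4)(λ² − 6λ + 7)(λ − 2).
Roots: λ = 0; (λ² − 4λ + 2) = 0 ⇒ λ = 2 ± √2 ≈ 0.5858, 3.4142; (λ² − 6λ + 4) = 0 ⇒ λ = 3 ± √5 ≈ 0.7639, 5.2361; (λ² − 6λ + 7) = 0 ⇒ λ = 3 ± √2 ≈ 1.5858, 4.4142; (λ − 2) = 0 ⇒ λ = 2.
(Check: the roots sum (with multiplicity) to 18, matching trace L = Σdeg = 2·9 = 18.)
Laplacian eigenvalues: [0.0, 0.5858, 0.7639, 1.5858, 2.0, 3.4142, 4.4142, 5.2361]. Algebraic connectivity (smallest non-zero eigenvalue) = 0.5858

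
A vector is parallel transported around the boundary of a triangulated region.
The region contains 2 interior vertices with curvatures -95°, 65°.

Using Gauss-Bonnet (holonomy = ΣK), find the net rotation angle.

Holonomy = total enclosed curvature = (-95°) + 65° = -30°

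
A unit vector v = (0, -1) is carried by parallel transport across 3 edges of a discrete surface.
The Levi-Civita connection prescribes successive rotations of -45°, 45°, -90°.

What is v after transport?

Total rotation: (-45°) + 45° + (-90°) = -90°. Final vector: (-1, 0)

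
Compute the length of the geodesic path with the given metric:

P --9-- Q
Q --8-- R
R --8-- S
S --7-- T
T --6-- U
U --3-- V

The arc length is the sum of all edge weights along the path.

Arc length = 9 + 8 + 8 + 7 + 6 + 3 = 41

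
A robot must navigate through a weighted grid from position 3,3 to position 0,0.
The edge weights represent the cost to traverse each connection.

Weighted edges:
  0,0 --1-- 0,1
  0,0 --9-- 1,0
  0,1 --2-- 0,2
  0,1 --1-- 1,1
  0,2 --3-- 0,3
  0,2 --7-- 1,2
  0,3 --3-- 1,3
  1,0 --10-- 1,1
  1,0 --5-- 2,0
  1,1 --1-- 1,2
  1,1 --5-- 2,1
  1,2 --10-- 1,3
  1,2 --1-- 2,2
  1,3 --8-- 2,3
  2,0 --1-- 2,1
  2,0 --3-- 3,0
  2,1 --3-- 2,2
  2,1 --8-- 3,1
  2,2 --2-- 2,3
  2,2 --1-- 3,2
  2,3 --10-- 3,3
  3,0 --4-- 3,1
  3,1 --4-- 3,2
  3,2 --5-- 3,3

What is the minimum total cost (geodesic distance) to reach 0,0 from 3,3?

Shortest path: 3,3 → 3,2 → 2,2 → 1,2 → 1,1 → 0,1 → 0,0, total weight = 10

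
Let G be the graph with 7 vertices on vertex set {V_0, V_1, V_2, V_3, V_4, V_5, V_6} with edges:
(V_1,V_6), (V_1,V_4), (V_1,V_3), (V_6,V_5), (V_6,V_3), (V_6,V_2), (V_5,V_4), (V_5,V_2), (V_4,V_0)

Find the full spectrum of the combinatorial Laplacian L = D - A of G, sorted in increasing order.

Degrees: deg(V_0) = 1, deg(V_1) = 3, deg(V_2) = 2, deg(V_3) = 2, deg(V_4) = 3, deg(V_5) = 3, deg(V_6) = 4.
L = D − A with rows/columns ordered (V_0, V_1, V_2, V_3, V_4, V_5, V_6):
  [ 1,  0,  0,  0, -1,  0,  0]
  [ 0,  3,  0, -1, -1,  0, -1]
  [ 0,  0,  2,  0,  0, -1, -1]
  [ 0, -1,  0,  2,  0,  0, -1]
  [-1, -1,  0,  0,  3, -1,  0]
  [ 0,  0, -1,  0, -1,  3, -1]
  [ 0, -1, -1, -1,  0, -1,  4]
Characteristic polynomial: det(λI − L) = λ(λ² − 5λ + 3)(λ² − 5λ + 5)(λ² − 8λ + 14).
Roots: λ = 0; (λ² − 5λ + 3) = 0 ⇒ λ = (5 ± √13)/2 ≈ 0.6972, 4.3028; (λ² − 5λ + 5) = 0 ⇒ λ = (5 ± √5)/2 ≈ 1.382, 3.618; (λ² − 8λ + 14) = 0 ⇒ λ = 4 ± √2 ≈ 2.5858, 5.4142.
(Check: the roots sum (with multiplicity) to 18, matching trace L = Σdeg = 2·9 = 18.)
Laplacian eigenvalues (increasing order): [0.0, 0.6972, 1.382, 2.5858, 3.618, 4.3028, 5.4142]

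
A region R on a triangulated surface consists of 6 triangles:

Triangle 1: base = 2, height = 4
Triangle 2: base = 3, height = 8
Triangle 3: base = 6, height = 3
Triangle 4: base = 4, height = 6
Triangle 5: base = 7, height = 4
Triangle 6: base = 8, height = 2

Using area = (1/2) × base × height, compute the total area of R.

(1/2)×2×4 + (1/2)×3×8 + (1/2)×6×3 + (1/2)×4×6 + (1/2)×7×4 + (1/2)×8×2 = 59.0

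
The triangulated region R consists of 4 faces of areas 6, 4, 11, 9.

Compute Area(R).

6 + 4 + 11 + 9 = 30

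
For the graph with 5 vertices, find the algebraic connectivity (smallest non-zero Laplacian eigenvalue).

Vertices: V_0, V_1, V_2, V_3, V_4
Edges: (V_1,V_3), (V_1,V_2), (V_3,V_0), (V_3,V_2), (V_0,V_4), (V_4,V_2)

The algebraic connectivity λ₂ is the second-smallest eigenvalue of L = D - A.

Degrees: deg(V_0) = 2, deg(V_1) = 2, deg(V_2) = 3, deg(V_3) = 3, deg(V_4) = 2.
L = D − A with rows/columns ordered (V_0, V_1, V_2, V_3, V_4):
  [ 2,  0,  0, -1, -1]
  [ 0,  2, -1, -1,  0]
  [ 0, -1,  3, -1, -1]
  [-1, -1, -1,  3,  0]
  [-1,  0, -1,  0,  2]
Characteristic polynomial: det(λI − L) = λ(λ² − 5λ + 5)(λ² − 7λ + 11).
Roots: λ = 0; (λ² − 5λ + 5) = 0 ⇒ λ = (5 ± √5)/2 ≈ 1.382, 3.618; (λ² − 7λ + 11) = 0 ⇒ λ = (7 ± √5)/2 ≈ 2.382, 4.618.
(Check: the roots sum (with multiplicity) to 12, matching trace L = Σdeg = 2·6 = 12.)
Laplacian eigenvalues: [0.0, 1.382, 2.382, 3.618, 4.618]. Algebraic connectivity (smallest non-zero eigenvalue) = 1.382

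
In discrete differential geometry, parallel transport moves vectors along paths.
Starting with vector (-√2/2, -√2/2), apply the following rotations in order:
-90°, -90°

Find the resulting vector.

Total rotation: (-90°) + (-90°) = -180° ≡ 180° (mod 360°). Final vector: (0.7071, 0.7071)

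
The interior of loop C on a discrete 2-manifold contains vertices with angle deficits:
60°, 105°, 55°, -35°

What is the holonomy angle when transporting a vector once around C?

Holonomy = total enclosed curvature = 60° + 105° + 55° + (-35°) = 185°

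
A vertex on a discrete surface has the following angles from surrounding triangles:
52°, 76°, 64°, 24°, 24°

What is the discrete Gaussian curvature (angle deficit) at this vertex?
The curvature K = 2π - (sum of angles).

Sum of angles = 240°. K = 360° - 240° = 120° = 2π/3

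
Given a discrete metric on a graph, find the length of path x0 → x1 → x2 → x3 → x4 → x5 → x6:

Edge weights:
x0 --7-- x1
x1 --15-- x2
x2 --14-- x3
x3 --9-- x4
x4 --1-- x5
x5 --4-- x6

Arc length = 7 + 15 + 14 + 9 + 1 + 4 = 50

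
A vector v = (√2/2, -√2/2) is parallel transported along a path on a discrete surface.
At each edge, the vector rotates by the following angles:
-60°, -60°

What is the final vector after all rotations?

Total rotation: (-60°) + (-60°) = -120°. Final vector: (-0.9659, -0.2588)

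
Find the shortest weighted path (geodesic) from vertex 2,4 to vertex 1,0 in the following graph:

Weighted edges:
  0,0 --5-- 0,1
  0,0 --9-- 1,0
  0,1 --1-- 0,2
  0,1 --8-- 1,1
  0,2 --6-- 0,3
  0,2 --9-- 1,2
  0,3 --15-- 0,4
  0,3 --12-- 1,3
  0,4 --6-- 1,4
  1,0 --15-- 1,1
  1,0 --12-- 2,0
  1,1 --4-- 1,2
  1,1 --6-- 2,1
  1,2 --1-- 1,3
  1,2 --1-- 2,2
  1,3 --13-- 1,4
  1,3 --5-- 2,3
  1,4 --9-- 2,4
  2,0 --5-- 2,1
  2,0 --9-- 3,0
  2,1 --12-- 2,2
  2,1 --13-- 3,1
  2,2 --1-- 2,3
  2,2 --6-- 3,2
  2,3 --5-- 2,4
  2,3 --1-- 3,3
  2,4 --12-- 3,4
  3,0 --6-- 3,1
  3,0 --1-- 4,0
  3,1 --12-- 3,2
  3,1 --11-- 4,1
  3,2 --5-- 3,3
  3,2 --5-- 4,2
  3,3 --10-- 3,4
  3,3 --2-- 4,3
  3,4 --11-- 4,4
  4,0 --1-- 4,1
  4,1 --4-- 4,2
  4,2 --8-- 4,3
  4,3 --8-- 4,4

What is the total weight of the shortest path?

Shortest path: 2,4 → 2,3 → 2,2 → 1,2 → 1,1 → 1,0, total weight = 26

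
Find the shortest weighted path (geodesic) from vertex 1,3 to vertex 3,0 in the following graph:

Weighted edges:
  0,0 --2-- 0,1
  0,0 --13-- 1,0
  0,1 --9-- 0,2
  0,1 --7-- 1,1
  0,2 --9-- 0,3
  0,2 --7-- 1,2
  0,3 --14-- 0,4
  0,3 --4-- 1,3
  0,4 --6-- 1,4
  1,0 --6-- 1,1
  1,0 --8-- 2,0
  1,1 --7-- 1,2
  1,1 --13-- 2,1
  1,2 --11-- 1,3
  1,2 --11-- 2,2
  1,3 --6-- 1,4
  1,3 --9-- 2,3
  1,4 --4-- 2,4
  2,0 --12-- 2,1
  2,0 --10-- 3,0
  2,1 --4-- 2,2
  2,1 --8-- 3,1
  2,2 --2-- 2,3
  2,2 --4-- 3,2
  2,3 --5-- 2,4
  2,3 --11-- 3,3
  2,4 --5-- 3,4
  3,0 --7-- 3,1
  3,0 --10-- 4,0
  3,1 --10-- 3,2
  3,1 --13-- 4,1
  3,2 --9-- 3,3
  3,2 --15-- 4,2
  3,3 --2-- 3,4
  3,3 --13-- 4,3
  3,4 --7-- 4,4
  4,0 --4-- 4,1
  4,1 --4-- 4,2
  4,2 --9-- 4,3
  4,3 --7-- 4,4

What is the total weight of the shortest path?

Shortest path: 1,3 → 2,3 → 2,2 → 2,1 → 3,1 → 3,0, total weight = 30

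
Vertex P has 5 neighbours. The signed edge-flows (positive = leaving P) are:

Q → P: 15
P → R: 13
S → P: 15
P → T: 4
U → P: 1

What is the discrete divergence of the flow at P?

Divergence = sum of outgoing flows = (-15) + 13 + (-15) + 4 + (-1) = -14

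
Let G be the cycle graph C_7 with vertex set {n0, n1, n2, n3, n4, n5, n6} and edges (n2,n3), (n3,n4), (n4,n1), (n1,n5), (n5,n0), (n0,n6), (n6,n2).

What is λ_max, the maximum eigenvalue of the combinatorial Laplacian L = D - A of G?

The cycle graph C_n has Laplacian eigenvalues λ_k = 2 − 2cos(2πk/n), k = 0, 1, …, n−1. Here n = 7:
k=0: 2 − 2cos(0) = 0.0; k=1: 2 − 2cos(2π/7) = 0.753; k=2: 2 − 2cos(4π/7) = 2.445; k=3: 2 − 2cos(6π/7) = 3.8019; k=4: 2 − 2cos(8π/7) = 3.8019; k=5: 2 − 2cos(10π/7) = 2.445; k=6: 2 − 2cos(12π/7) = 0.753.
Laplacian eigenvalues: [0.0, 0.753, 0.753, 2.445, 2.445, 3.8019, 3.8019]. Largest eigenvalue (spectral radius) = 3.8019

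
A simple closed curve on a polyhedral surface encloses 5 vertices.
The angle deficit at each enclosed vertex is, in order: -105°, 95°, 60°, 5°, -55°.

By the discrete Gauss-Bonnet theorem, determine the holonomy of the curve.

Holonomy = total enclosed curvature = (-105°) + 95° + 60° + 5° + (-55°) = 0°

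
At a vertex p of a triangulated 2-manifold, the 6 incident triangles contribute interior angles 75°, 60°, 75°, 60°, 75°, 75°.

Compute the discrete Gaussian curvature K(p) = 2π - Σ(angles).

Sum of angles = 420°. K = 360° - 420° = -60°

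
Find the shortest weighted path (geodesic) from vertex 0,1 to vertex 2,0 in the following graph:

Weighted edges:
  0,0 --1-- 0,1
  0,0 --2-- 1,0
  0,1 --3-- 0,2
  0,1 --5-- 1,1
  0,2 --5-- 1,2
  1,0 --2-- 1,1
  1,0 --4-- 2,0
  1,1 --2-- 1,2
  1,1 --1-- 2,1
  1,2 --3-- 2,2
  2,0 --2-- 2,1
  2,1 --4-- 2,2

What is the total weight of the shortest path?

Shortest path: 0,1 → 0,0 → 1,0 → 2,0, total weight = 7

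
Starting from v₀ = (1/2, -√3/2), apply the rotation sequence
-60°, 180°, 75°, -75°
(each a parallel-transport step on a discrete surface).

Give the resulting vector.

Total rotation: (-60°) + 180° + 75° + (-75°) = 120°. Final vector: (0.5000, 0.8660)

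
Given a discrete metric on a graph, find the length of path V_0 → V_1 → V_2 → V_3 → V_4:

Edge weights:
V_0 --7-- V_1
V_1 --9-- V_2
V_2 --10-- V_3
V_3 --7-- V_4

Arc length = 7 + 9 + 10 + 7 = 33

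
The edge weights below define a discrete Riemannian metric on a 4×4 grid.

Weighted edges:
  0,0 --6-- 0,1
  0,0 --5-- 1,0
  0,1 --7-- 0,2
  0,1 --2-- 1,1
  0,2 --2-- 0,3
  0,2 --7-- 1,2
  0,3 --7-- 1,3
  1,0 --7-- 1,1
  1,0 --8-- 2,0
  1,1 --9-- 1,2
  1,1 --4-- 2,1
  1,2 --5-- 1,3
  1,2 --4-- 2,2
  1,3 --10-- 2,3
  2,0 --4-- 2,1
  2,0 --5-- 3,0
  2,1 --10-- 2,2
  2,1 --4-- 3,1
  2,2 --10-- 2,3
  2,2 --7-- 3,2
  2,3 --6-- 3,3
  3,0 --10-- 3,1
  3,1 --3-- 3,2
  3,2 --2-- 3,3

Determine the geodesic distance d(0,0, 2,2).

Shortest path: 0,0 → 0,1 → 1,1 → 1,2 → 2,2, total weight = 21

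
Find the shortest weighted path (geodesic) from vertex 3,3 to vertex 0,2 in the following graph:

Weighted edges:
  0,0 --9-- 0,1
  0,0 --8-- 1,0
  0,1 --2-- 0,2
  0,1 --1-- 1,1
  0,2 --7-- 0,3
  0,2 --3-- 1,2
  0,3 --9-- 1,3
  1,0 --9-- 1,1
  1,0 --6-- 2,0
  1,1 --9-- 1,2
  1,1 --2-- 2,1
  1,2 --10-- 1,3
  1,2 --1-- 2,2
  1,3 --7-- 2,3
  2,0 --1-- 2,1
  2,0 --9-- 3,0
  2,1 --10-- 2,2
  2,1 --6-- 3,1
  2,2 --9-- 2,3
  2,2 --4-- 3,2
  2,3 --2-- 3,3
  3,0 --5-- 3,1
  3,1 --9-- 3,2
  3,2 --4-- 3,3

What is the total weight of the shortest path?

Shortest path: 3,3 → 3,2 → 2,2 → 1,2 → 0,2, total weight = 12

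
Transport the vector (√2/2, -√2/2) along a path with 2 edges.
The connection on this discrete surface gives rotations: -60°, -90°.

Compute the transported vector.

Total rotation: (-60°) + (-90°) = -150°. Final vector: (-0.9659, 0.2588)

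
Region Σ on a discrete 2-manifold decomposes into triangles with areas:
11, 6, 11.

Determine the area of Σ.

11 + 6 + 11 = 28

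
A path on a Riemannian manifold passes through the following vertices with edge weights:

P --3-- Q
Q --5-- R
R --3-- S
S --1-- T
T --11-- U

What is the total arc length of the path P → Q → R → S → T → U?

Arc length = 3 + 5 + 3 + 1 + 11 = 23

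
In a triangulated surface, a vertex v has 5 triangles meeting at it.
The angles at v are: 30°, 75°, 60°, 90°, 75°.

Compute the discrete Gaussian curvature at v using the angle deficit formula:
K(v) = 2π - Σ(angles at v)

Sum of angles = 330°. K = 360° - 330° = 30° = π/6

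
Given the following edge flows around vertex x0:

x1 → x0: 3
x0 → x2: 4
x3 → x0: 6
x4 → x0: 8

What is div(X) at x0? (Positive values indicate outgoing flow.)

Divergence = sum of outgoing flows = (-3) + 4 + (-6) + (-8) = -13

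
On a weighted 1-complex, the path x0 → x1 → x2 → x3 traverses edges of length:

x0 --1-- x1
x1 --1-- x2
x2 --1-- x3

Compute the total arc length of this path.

Arc length = 1 + 1 + 1 = 3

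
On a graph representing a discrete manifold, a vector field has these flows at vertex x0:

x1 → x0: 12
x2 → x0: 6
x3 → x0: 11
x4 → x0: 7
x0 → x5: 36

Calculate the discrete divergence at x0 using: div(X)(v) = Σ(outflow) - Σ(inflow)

Divergence = sum of outgoing flows = (-12) + (-6) + (-11) + (-7) + 36 = 0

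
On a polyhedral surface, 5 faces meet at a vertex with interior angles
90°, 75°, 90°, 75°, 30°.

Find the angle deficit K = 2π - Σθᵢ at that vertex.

Sum of angles = 360°. K = 360° - 360° = 0°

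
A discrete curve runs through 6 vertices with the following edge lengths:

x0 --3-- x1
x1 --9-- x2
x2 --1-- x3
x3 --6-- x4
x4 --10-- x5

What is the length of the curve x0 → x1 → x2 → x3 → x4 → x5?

Arc length = 3 + 9 + 1 + 6 + 10 = 29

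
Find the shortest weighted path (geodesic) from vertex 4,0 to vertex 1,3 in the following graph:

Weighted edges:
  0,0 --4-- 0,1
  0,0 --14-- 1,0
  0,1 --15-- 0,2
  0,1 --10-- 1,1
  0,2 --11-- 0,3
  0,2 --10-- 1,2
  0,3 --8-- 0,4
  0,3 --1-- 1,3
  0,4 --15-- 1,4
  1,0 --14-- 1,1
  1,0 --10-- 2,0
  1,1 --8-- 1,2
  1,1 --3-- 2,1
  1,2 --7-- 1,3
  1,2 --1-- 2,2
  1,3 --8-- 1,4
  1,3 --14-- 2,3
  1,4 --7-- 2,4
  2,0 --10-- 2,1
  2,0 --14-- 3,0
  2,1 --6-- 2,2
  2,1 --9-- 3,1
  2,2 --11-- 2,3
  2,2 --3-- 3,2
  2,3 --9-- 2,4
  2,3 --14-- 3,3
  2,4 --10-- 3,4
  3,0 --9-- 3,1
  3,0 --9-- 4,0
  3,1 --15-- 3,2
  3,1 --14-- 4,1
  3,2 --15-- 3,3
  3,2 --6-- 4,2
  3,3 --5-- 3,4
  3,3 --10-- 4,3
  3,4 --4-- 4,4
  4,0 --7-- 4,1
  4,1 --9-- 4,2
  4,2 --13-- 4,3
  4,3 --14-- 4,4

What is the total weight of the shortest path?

Shortest path: 4,0 → 4,1 → 4,2 → 3,2 → 2,2 → 1,2 → 1,3, total weight = 33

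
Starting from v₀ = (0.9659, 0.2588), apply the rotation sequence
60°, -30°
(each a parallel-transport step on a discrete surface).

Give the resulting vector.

Total rotation: 60° + (-30°) = 30°. Final vector: (0.7071, 0.7071)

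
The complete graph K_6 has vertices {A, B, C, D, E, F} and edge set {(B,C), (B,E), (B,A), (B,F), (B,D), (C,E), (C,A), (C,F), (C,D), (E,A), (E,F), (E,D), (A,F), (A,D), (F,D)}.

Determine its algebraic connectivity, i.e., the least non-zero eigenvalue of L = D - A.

For the complete graph K_n, L = nI − J (J = all-ones matrix). J has eigenvalues n (once, eigenvector 𝟙) and 0 (multiplicity n−1), so L has eigenvalues 0 (once) and n (multiplicity n−1). Here n = 6: eigenvalue 0 once and 6 with multiplicity 5.
Laplacian eigenvalues: [0.0, 6.0, 6.0, 6.0, 6.0, 6.0]. Algebraic connectivity (smallest non-zero eigenvalue) = 6.0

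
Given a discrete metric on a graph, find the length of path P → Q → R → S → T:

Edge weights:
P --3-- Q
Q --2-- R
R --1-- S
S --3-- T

Arc length = 3 + 2 + 1 + 3 = 9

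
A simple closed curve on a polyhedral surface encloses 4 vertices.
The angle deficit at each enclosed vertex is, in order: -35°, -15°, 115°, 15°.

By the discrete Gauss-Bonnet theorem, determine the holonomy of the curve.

Holonomy = total enclosed curvature = (-35°) + (-15°) + 115° + 15° = 80°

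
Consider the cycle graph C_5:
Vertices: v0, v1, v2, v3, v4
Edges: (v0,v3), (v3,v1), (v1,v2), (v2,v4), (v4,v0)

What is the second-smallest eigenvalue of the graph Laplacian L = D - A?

The cycle graph C_n has Laplacian eigenvalues λ_k = 2 − 2cos(2πk/n), k = 0, 1, …, n−1. Here n = 5:
k=0: 2 − 2cos(0) = 0.0; k=1: 2 − 2cos(2π/5) = 1.382; k=2: 2 − 2cos(4π/5) = 3.618; k=3: 2 − 2cos(6π/5) = 3.618; k=4: 2 − 2cos(8π/5) = 1.382.
Laplacian eigenvalues: [0.0, 1.382, 1.382, 3.618, 3.618]. Algebraic connectivity (smallest non-zero eigenvalue) = 1.382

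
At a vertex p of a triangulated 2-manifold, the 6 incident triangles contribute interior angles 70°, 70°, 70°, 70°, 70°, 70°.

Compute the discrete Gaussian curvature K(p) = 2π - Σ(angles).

Sum of angles = 420°. K = 360° - 420° = -60°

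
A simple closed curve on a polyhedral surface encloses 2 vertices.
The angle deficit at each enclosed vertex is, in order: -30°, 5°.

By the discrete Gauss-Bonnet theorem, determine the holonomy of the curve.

Holonomy = total enclosed curvature = (-30°) + 5° = -25°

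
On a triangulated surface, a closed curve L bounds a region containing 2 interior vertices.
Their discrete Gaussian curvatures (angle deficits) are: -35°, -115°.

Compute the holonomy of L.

Holonomy = total enclosed curvature = (-35°) + (-115°) = -150°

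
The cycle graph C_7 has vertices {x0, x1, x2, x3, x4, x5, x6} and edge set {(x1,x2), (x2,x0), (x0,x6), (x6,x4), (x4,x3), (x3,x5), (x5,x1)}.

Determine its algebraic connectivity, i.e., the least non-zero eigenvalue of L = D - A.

The cycle graph C_n has Laplacian eigenvalues λ_k = 2 − 2cos(2πk/n), k = 0, 1, …, n−1. Here n = 7:
k=0: 2 − 2cos(0) = 0.0; k=1: 2 − 2cos(2π/7) = 0.753; k=2: 2 − 2cos(4π/7) = 2.445; k=3: 2 − 2cos(6π/7) = 3.8019; k=4: 2 − 2cos(8π/7) = 3.8019; k=5: 2 − 2cos(10π/7) = 2.445; k=6: 2 − 2cos(12π/7) = 0.753.
Laplacian eigenvalues: [0.0, 0.753, 0.753, 2.445, 2.445, 3.8019, 3.8019]. Algebraic connectivity (smallest non-zero eigenvalue) = 0.753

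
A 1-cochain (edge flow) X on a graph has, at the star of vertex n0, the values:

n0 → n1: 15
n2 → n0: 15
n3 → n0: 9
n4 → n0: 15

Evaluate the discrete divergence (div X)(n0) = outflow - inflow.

Divergence = sum of outgoing flows = 15 + (-15) + (-9) + (-15) = -24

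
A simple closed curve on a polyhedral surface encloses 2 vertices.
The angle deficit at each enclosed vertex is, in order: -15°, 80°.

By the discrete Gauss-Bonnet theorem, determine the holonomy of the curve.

Holonomy = total enclosed curvature = (-15°) + 80° = 65°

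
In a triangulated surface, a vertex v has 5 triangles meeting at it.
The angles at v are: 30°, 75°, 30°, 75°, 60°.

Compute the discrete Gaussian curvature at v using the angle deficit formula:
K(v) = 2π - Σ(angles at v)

Sum of angles = 270°. K = 360° - 270° = 90° = π/2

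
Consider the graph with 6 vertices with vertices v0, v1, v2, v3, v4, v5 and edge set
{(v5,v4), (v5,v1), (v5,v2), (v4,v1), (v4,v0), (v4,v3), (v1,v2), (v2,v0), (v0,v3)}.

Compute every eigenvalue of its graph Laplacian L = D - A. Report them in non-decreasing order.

Degrees: deg(v0) = 3, deg(v1) = 3, deg(v2) = 3, deg(v3) = 2, deg(v4) = 4, deg(v5) = 3.
L = D − A with rows/columns ordered (v0, v1, v2, v3, v4, v5):
  [ 3,  0, -1, -1, -1,  0]
  [ 0,  3, -1,  0, -1, -1]
  [-1, -1,  3,  0,  0, -1]
  [-1,  0,  0,  2, -1,  0]
  [-1, -1,  0, -1,  4, -1]
  [ 0, -1, -1,  0, -1,  3]
Characteristic polynomial: det(λI − L) = λ(λ² − 7λ + 8)(λ − 3)(λ − 4)².
Roots: λ = 0; (λ² − 7λ + 8) = 0 ⇒ λ = (7 ± √17)/2 ≈ 1.4384, 5.5616; (λ − 3) = 0 ⇒ λ = 3; (λ − 4) = 0 ⇒ λ = 4 (multiplicity 2).
(Check: the roots sum (with multiplicity) to 18, matching trace L = Σdeg = 2·9 = 18.)
Laplacian eigenvalues (increasing order): [0.0, 1.4384, 3.0, 4.0, 4.0, 5.5616]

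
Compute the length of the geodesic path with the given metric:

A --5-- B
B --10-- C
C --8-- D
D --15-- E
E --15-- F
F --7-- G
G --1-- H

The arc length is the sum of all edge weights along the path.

Arc length = 5 + 10 + 8 + 15 + 15 + 7 + 1 = 61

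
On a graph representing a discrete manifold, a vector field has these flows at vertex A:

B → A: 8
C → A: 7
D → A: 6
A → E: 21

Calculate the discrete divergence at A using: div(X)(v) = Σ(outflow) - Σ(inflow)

Divergence = sum of outgoing flows = (-8) + (-7) + (-6) + 21 = 0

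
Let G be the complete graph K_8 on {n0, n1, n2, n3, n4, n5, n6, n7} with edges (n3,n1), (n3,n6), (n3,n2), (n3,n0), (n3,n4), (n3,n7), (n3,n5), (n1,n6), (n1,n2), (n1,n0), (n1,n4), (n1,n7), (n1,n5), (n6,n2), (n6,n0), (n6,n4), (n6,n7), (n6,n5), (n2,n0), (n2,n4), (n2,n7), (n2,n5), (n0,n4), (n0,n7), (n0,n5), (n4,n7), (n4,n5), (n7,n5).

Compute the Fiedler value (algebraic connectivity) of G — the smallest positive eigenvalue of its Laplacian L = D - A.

For the complete graph K_n, L = nI − J (J = all-ones matrix). J has eigenvalues n (once, eigenvector 𝟙) and 0 (multiplicity n−1), so L has eigenvalues 0 (once) and n (multiplicity n−1). Here n = 8: eigenvalue 0 once and 8 with multiplicity 7.
Laplacian eigenvalues: [0.0, 8.0, 8.0, 8.0, 8.0, 8.0, 8.0, 8.0]. Algebraic connectivity (smallest non-zero eigenvalue) = 8.0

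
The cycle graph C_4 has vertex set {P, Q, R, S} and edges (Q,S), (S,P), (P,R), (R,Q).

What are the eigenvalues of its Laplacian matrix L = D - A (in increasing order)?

The cycle graph C_n has Laplacian eigenvalues λ_k = 2 − 2cos(2πk/n), k = 0, 1, …, n−1. Here n = 4:
k=0: 2 − 2cos(0) = 0.0; k=1: 2 − 2cos(π/2) = 2.0; k=2: 2 − 2cos(π) = 4.0; k=3: 2 − 2cos(3π/2) = 2.0.
Laplacian eigenvalues (increasing order): [0.0, 2.0, 2.0, 4.0]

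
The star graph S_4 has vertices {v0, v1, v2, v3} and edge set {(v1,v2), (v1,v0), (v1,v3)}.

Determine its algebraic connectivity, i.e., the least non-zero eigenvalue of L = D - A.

The star S_4 is the complete bipartite graph K_{1,3} (one hub of degree 3, 3 leaves of degree 1). The Laplacian spectrum of K_{p,q} is 0, p (multiplicity q−1), q (multiplicity p−1), p+q. With p = 1, q = 3: 0 once, 1 with multiplicity 2, and 4 once. (Check: trace L = sum of degrees = 6 = 2·1 + 4.)
Laplacian eigenvalues: [0.0, 1.0, 1.0, 4.0]. Algebraic connectivity (smallest non-zero eigenvalue) = 1.0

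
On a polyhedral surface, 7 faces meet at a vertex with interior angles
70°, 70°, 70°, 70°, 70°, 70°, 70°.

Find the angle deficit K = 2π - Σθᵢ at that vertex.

Sum of angles = 490°. K = 360° - 490° = -130°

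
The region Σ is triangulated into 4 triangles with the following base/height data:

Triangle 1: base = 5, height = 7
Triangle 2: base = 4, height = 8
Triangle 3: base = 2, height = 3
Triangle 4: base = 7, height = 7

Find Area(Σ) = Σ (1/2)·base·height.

(1/2)×5×7 + (1/2)×4×8 + (1/2)×2×3 + (1/2)×7×7 = 61.0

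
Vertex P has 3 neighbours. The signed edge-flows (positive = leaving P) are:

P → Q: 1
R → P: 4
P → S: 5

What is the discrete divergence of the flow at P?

Divergence = sum of outgoing flows = 1 + (-4) + 5 = 2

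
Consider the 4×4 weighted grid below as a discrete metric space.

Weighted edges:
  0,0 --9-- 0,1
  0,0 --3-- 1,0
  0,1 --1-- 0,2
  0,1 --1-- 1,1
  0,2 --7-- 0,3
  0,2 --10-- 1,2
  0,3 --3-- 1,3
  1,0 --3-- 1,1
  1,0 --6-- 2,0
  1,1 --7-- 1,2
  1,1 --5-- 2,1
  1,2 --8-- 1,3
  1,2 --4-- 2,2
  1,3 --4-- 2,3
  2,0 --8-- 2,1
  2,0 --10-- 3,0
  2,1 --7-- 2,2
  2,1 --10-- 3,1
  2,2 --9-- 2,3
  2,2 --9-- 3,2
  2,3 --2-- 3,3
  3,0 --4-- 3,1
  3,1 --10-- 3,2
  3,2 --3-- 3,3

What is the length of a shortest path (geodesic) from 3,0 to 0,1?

Shortest path: 3,0 → 3,1 → 2,1 → 1,1 → 0,1, total weight = 20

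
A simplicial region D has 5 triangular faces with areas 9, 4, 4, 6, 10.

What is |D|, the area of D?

9 + 4 + 4 + 6 + 10 = 33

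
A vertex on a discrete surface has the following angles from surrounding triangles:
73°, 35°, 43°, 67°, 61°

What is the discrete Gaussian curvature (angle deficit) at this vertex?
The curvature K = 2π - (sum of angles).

Sum of angles = 279°. K = 360° - 279° = 81° = 9π/20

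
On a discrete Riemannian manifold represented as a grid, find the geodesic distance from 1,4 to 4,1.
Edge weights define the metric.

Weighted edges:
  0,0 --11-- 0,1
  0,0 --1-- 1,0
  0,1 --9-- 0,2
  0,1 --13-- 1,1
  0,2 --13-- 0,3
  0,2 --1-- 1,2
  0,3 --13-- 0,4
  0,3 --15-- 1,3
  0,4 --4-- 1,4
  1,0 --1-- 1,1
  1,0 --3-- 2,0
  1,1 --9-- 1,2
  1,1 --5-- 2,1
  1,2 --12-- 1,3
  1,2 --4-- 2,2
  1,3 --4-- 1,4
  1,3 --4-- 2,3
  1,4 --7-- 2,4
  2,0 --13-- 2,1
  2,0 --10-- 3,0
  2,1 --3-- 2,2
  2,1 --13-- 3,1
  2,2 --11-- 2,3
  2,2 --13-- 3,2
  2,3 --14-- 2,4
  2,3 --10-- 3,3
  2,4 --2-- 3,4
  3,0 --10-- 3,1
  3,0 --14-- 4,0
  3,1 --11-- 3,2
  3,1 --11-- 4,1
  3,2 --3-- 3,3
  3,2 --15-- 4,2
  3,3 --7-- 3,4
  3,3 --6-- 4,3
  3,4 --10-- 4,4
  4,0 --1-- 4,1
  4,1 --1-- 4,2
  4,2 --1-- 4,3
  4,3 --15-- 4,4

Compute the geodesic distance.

Shortest path: 1,4 → 2,4 → 3,4 → 3,3 → 4,3 → 4,2 → 4,1, total weight = 24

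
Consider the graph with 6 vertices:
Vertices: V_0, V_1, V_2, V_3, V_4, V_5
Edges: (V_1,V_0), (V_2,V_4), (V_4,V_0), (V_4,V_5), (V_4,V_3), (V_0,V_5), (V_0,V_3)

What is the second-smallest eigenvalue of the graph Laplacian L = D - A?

Degrees: deg(V_0) = 4, deg(V_1) = 1, deg(V_2) = 1, deg(V_3) = 2, deg(V_4) = 4, deg(V_5) = 2.
L = D − A with rows/columns ordered (V_0, V_1, V_2, V_3, V_4, V_5):
  [ 4, -1,  0, -1, -1, -1]
  [-1,  1,  0,  0,  0,  0]
  [ 0,  0,  1,  0, -1,  0]
  [-1,  0,  0,  2, -1,  0]
  [-1,  0, -1, -1,  4, -1]
  [-1,  0,  0,  0, -1,  2]
Characteristic polynomial: det(λI − L) = λ(λ² − 6λ + 4)(λ² − 6λ + 6)(λ − 2).
Roots: λ = 0; (λ² − 6λ + 4) = 0 ⇒ λ = 3 ± √5 ≈ 0.7639, 5.2361; (λ² − 6λ + 6) = 0 ⇒ λ = 3 ± √3 ≈ 1.2679, 4.7321; (λ − 2) = 0 ⇒ λ = 2.
(Check: the roots sum (with multiplicity) to 14, matching trace L = Σdeg = 2·7 = 14.)
Laplacian eigenvalues: [0.0, 0.7639, 1.2679, 2.0, 4.7321, 5.2361]. Algebraic connectivity (smallest non-zero eigenvalue) = 0.7639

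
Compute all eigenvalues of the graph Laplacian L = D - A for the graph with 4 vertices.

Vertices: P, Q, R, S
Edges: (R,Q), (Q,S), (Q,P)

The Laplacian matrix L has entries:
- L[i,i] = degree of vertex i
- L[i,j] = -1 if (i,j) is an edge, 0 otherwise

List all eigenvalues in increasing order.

Degrees: deg(P) = 1, deg(Q) = 3, deg(R) = 1, deg(S) = 1.
L = D − A with rows/columns ordered (P, Q, R, S):
  [ 1, -1,  0,  0]
  [-1,  3, -1, -1]
  [ 0, -1,  1,  0]
  [ 0, -1,  0,  1]
Characteristic polynomial: det(λI − L) = λ(λ − 1)²(λ − 4).
Roots: λ = 0; (λ − 1) = 0 ⇒ λ = 1 (multiplicity 2); (λ − 4) = 0 ⇒ λ = 4.
(Check: the roots sum (with multiplicity) to 6, matching trace L = Σdeg = 2·3 = 6.)
Laplacian eigenvalues (increasing order): [0.0, 1.0, 1.0, 4.0]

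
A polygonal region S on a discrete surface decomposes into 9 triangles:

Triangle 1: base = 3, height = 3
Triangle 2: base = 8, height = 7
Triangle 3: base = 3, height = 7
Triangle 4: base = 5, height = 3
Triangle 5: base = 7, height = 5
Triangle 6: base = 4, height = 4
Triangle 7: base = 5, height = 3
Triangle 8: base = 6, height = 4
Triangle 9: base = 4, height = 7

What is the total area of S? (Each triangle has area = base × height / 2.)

(1/2)×3×3 + (1/2)×8×7 + (1/2)×3×7 + (1/2)×5×3 + (1/2)×7×5 + (1/2)×4×4 + (1/2)×5×3 + (1/2)×6×4 + (1/2)×4×7 = 109.5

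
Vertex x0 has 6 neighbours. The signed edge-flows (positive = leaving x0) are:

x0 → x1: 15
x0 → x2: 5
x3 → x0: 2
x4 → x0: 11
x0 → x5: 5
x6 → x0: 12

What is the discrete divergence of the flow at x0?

Divergence = sum of outgoing flows = 15 + 5 + (-2) + (-11) + 5 + (-12) = 0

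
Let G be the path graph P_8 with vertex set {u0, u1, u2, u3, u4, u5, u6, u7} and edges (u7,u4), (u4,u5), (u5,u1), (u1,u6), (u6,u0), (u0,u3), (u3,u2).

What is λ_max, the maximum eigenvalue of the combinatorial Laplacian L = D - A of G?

The path graph P_n has Laplacian eigenvalues λ_k = 2 − 2cos(kπ/n), k = 0, 1, …, n−1. Here n = 8:
k=0: 2 − 2cos(0) = 0.0; k=1: 2 − 2cos(π/8) = 0.1522; k=2: 2 − 2cos(π/4) = 0.5858; k=3: 2 − 2cos(3π/8) = 1.2346; k=4: 2 − 2cos(π/2) = 2.0; k=5: 2 − 2cos(5π/8) = 2.7654; k=6: 2 − 2cos(3π/4) = 3.4142; k=7: 2 − 2cos(7π/8) = 3.8478.
Laplacian eigenvalues: [0.0, 0.1522, 0.5858, 1.2346, 2.0, 2.7654, 3.4142, 3.8478]. Largest eigenvalue (spectral radius) = 3.8478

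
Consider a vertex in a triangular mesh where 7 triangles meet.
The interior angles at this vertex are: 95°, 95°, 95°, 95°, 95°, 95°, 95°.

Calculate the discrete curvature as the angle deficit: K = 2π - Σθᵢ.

Sum of angles = 665°. K = 360° - 665° = -305° = -61π/36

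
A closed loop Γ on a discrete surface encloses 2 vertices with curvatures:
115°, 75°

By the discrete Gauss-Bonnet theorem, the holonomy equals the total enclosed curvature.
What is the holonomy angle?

Holonomy = total enclosed curvature = 115° + 75° = 190°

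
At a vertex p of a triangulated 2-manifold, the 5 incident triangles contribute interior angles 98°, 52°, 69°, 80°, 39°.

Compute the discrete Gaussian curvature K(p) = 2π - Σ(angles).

Sum of angles = 338°. K = 360° - 338° = 22° = 11π/90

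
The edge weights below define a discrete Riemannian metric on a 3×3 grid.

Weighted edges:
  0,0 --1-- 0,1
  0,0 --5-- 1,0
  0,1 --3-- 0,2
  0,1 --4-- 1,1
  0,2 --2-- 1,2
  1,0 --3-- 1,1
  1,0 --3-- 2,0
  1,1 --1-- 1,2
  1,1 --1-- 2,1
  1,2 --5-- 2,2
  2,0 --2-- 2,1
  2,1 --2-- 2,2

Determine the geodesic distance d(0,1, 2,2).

Shortest path: 0,1 → 1,1 → 2,1 → 2,2, total weight = 7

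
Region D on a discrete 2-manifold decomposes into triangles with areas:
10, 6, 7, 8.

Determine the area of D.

10 + 6 + 7 + 8 = 31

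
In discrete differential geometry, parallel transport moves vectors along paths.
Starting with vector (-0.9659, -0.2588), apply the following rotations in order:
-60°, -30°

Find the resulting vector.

Total rotation: (-60°) + (-30°) = -90°. Final vector: (-0.2588, 0.9659)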